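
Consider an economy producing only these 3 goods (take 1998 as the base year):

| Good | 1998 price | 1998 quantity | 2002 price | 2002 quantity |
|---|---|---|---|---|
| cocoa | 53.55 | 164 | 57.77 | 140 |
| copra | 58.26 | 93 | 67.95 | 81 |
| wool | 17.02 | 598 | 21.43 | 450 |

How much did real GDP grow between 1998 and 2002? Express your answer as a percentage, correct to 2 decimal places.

-18.47%

Real GDP 1998 = Nominal GDP 1998 = 53.55·164 + 58.26·93 + 17.02·598 = 24378.34.
Real GDP 2002 (at 1998 prices) = 53.55·140 + 58.26·81 + 17.02·450 = 19875.06.
Real growth = 19875.06/24378.34 − 1 = -0.1847.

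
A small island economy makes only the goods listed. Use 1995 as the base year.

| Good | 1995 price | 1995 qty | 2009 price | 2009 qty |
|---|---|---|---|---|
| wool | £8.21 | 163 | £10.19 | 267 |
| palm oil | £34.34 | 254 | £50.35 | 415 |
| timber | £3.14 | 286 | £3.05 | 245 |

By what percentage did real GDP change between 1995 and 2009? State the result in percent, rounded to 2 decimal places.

57.07%

Real GDP 1995 = Nominal GDP 1995 = 8.21·163 + 34.34·254 + 3.14·286 = 10958.63.
Real GDP 2009 (at 1995 prices) = 8.21·267 + 34.34·415 + 3.14·245 = 17212.47.
Real growth = 17212.47/10958.63 − 1 = 0.5707.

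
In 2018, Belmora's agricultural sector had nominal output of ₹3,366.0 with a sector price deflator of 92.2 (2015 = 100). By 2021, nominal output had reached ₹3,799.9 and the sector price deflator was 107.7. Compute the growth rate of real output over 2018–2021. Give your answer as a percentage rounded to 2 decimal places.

Deflate each year: 2018 → 3366.0/0.922 = 3650.76; 2021 → 3799.9/1.077 = 3528.23.
So real output changed by 3528.23/3650.76 − 1 = -0.0336, i.e. -3.36%.

-3.36%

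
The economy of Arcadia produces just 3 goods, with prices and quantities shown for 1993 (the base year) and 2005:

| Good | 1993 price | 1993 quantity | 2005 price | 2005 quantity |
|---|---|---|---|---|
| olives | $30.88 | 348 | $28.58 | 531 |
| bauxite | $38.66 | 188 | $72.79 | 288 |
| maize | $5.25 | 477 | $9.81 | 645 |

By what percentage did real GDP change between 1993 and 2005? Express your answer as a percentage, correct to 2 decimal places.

Real GDP 1993 = Nominal GDP 1993 = 30.88·348 + 38.66·188 + 5.25·477 = 20518.57.
Real GDP 2005 (at 1993 prices) = 30.88·531 + 38.66·288 + 5.25·645 = 30917.61.
Real growth = 30917.61/20518.57 − 1 = 0.5068.

50.68%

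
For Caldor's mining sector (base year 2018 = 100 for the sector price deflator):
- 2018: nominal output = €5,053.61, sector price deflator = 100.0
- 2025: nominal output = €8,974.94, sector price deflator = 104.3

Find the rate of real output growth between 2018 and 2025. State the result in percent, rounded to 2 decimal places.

70.27%

Deflate each year: 2018 → 5053.61/1.000 = 5053.61; 2025 → 8974.94/1.043 = 8604.93.
So real output changed by 8604.93/5053.61 − 1 = 0.7027, i.e. 70.27%.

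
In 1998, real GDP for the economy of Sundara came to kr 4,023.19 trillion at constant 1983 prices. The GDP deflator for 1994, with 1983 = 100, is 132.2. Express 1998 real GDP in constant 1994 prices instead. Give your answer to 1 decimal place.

Real GDP in 1994 prices = Real GDP in 1983 prices × (P_1994/P_1983) = 4023.19 × 1.322 = 5318.66.

kr 5,318.7 trillion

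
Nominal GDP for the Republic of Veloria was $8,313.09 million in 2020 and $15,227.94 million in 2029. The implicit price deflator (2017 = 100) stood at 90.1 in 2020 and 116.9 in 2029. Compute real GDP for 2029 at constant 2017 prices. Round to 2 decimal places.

$13,026.47 million

Real GDP = Nominal / (implicit price deflator/100) = 15227.94 / 1.169 = 13026.47.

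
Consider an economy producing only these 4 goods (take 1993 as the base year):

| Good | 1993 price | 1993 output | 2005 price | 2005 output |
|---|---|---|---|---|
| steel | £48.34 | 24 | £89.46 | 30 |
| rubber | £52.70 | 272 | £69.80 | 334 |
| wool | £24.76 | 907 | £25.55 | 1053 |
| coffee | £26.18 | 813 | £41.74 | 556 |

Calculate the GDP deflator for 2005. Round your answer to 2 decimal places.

Nominal GDP 2005 = 89.46·30 + 69.80·334 + 25.55·1053 + 41.74·556 = 76108.59.
Real GDP 2005 (at 1993 prices) = 48.34·30 + 52.70·334 + 24.76·1053 + 26.18·556 = 59680.36.
Deflator = Nominal/Real × 100 = 76108.59/59680.36 × 100 = 127.527.

127.53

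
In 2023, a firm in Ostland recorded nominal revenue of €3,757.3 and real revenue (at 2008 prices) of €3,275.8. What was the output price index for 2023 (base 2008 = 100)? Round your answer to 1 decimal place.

114.7

output price index = (Nominal / Real) × 100 = 3757.3 / 3275.8 × 100 = 114.70.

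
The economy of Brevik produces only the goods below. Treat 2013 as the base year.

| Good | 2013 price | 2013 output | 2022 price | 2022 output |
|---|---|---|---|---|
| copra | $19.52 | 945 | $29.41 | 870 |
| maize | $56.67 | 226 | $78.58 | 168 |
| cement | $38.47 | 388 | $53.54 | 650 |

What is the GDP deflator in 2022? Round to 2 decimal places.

142.87

Nominal GDP 2022 = 29.41·870 + 78.58·168 + 53.54·650 = 73589.14.
Real GDP 2022 (at 2013 prices) = 19.52·870 + 56.67·168 + 38.47·650 = 51508.46.
Deflator = Nominal/Real × 100 = 73589.14/51508.46 × 100 = 142.868.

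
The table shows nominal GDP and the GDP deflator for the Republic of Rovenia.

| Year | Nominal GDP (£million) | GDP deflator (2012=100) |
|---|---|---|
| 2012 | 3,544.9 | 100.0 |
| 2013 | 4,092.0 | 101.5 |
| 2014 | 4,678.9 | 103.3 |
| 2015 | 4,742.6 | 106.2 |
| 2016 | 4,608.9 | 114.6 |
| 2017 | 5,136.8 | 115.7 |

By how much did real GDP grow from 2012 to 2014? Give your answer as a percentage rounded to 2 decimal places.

27.77%

Real GDP 2012 = 3544.9/1.000 = 3544.90.
Real GDP 2014 = 4678.9/1.033 = 4529.43.
Change = 4529.43/3544.90 − 1 = 0.2777.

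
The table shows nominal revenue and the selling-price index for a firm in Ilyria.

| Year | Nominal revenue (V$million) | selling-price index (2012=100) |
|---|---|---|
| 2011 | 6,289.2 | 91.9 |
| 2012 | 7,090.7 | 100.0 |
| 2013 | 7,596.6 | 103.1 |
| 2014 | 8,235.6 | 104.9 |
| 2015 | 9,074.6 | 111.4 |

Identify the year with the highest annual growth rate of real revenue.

2014

2012: real = 7090.7/1.000 = 7090.70; growth vs 2011 (6843.53) = 3.61%.
2013: real = 7596.6/1.031 = 7368.19; growth vs 2012 (7090.70) = 3.91%.
2014: real = 8235.6/1.049 = 7850.91; growth vs 2013 (7368.19) = 6.55%.
2015: real = 9074.6/1.114 = 8145.96; growth vs 2014 (7850.91) = 3.76%.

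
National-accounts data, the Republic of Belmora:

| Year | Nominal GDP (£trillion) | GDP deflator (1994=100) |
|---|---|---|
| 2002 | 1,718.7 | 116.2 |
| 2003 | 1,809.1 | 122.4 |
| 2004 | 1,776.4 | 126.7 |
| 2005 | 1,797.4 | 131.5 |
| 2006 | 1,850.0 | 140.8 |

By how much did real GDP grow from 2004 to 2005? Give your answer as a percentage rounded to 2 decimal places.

-2.51%

Real GDP 2004 = 1776.4/1.267 = 1402.05.
Real GDP 2005 = 1797.4/1.315 = 1366.84.
Change = 1366.84/1402.05 − 1 = -0.0251.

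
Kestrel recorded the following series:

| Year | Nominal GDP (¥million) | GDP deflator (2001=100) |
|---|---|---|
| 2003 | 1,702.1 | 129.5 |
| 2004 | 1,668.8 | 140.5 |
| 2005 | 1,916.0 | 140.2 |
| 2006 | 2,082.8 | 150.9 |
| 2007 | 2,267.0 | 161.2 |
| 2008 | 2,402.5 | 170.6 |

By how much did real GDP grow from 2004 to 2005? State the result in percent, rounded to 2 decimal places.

15.06%

Real GDP 2004 = 1668.8/1.405 = 1187.76.
Real GDP 2005 = 1916.0/1.402 = 1366.62.
Change = 1366.62/1187.76 − 1 = 0.1506.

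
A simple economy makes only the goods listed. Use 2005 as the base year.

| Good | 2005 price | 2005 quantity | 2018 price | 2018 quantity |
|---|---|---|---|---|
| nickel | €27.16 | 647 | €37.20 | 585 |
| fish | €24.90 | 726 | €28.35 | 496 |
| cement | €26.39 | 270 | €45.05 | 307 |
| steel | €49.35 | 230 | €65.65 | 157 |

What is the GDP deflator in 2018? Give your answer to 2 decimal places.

136.00

Nominal GDP 2018 = 37.20·585 + 28.35·496 + 45.05·307 + 65.65·157 = 59961.00.
Real GDP 2018 (at 2005 prices) = 27.16·585 + 24.90·496 + 26.39·307 + 49.35·157 = 44088.68.
Deflator = Nominal/Real × 100 = 59961.00/44088.68 × 100 = 136.001.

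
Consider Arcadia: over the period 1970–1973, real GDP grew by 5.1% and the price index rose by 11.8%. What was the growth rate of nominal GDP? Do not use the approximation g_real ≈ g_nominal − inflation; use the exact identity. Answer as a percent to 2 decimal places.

(1 + g_nom) = (1 + g_real)(1 + π) = 1.0510 × 1.1180 = 1.17502.

17.50%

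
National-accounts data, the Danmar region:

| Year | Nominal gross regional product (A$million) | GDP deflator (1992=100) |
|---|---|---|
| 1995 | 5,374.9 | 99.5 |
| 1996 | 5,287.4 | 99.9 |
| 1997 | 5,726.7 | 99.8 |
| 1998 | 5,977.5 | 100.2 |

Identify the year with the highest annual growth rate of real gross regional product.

1997

1996: real = 5287.4/0.999 = 5292.69; growth vs 1995 (5401.91) = -2.02%.
1997: real = 5726.7/0.998 = 5738.18; growth vs 1996 (5292.69) = 8.42%.
1998: real = 5977.5/1.002 = 5965.57; growth vs 1997 (5738.18) = 3.96%.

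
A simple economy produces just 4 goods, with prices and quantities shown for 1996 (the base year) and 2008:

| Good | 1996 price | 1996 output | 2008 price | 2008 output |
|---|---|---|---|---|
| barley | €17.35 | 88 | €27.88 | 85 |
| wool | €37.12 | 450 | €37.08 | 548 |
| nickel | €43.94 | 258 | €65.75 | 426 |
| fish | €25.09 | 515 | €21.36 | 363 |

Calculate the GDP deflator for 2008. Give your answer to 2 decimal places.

Nominal GDP 2008 = 27.88·85 + 37.08·548 + 65.75·426 + 21.36·363 = 58452.82.
Real GDP 2008 (at 1996 prices) = 17.35·85 + 37.12·548 + 43.94·426 + 25.09·363 = 49642.62.
Deflator = Nominal/Real × 100 = 58452.82/49642.62 × 100 = 117.747.

117.75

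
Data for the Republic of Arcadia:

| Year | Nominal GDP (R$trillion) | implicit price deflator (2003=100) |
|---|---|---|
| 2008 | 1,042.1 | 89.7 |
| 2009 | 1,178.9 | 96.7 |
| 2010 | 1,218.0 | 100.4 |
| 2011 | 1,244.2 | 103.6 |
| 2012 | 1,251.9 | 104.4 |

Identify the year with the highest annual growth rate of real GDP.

2009

2009: real = 1178.9/0.967 = 1219.13; growth vs 2008 (1161.76) = 4.94%.
2010: real = 1218.0/1.004 = 1213.15; growth vs 2009 (1219.13) = -0.49%.
2011: real = 1244.2/1.036 = 1200.97; growth vs 2010 (1213.15) = -1.00%.
2012: real = 1251.9/1.044 = 1199.14; growth vs 2011 (1200.97) = -0.15%.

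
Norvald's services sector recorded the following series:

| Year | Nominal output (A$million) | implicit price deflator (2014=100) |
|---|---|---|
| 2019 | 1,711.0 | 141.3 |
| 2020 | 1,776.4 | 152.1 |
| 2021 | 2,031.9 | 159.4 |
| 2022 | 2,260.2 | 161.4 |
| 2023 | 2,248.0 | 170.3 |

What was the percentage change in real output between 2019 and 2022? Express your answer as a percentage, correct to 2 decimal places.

Real output 2019 = 1711.0/1.413 = 1210.90.
Real output 2022 = 2260.2/1.614 = 1400.37.
Change = 1400.37/1210.90 − 1 = 0.1565.

15.65%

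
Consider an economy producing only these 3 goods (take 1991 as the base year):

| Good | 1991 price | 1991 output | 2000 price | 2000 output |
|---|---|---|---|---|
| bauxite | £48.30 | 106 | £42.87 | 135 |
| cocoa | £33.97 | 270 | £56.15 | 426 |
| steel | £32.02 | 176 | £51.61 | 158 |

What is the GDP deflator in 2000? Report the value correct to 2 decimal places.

145.34

Nominal GDP 2000 = 42.87·135 + 56.15·426 + 51.61·158 = 37861.73.
Real GDP 2000 (at 1991 prices) = 48.30·135 + 33.97·426 + 32.02·158 = 26050.88.
Deflator = Nominal/Real × 100 = 37861.73/26050.88 × 100 = 145.338.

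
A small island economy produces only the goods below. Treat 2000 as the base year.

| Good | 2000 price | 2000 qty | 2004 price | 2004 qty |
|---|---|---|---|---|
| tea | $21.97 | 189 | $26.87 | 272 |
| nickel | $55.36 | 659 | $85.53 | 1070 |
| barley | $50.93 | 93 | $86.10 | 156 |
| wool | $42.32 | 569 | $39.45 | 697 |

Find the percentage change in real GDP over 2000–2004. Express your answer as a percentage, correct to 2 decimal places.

47.81%

Real GDP 2000 = Nominal GDP 2000 = 21.97·189 + 55.36·659 + 50.93·93 + 42.32·569 = 69451.14.
Real GDP 2004 (at 2000 prices) = 21.97·272 + 55.36·1070 + 50.93·156 + 42.32·697 = 102653.16.
Real growth = 102653.16/69451.14 − 1 = 0.4781.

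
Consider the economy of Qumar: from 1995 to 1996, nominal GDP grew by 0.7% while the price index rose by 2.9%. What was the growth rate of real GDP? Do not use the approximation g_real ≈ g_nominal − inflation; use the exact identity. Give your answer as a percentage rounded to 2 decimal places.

(1 + g_nom) = (1 + g_real)(1 + π), so g_real = 1.0070 / 1.0290 − 1 = -0.02138.

-2.14%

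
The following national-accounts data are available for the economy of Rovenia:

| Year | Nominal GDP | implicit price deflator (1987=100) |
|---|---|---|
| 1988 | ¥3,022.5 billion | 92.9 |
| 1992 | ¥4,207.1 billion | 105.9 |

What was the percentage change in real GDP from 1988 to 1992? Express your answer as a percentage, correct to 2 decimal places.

22.11%

Real GDP 1988 = 3022.5 / 0.929 = 3253.50.
Real GDP 1992 = 4207.1 / 1.059 = 3972.71.
Real growth = 3972.71 / 3253.50 − 1 = 0.2211.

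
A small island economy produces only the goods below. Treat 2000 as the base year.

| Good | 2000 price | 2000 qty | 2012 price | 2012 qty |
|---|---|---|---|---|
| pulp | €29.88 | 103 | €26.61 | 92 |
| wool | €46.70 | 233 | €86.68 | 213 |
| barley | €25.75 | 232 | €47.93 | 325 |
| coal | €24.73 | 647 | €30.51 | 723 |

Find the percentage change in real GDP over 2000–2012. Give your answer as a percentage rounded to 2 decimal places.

8.38%

Real GDP 2000 = Nominal GDP 2000 = 29.88·103 + 46.70·233 + 25.75·232 + 24.73·647 = 35933.05.
Real GDP 2012 (at 2000 prices) = 29.88·92 + 46.70·213 + 25.75·325 + 24.73·723 = 38944.60.
Real growth = 38944.60/35933.05 − 1 = 0.0838.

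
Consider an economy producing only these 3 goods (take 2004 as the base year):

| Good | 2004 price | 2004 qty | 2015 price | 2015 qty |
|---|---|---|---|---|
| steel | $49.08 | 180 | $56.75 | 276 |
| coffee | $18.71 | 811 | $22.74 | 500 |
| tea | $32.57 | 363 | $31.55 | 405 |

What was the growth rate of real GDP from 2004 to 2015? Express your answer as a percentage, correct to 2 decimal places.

Real GDP 2004 = Nominal GDP 2004 = 49.08·180 + 18.71·811 + 32.57·363 = 35831.12.
Real GDP 2015 (at 2004 prices) = 49.08·276 + 18.71·500 + 32.57·405 = 36091.93.
Real growth = 36091.93/35831.12 − 1 = 0.0073.

0.73%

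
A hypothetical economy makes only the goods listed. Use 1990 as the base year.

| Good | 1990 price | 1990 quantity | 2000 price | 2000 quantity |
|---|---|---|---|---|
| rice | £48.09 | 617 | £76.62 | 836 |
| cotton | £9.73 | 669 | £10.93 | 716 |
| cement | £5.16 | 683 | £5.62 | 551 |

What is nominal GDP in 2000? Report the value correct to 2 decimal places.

Nominal GDP 2000 = Σ (p_2000 × q_2000) = 76.62·836 + 10.93·716 + 5.62·551 = 74976.82.

£74976.82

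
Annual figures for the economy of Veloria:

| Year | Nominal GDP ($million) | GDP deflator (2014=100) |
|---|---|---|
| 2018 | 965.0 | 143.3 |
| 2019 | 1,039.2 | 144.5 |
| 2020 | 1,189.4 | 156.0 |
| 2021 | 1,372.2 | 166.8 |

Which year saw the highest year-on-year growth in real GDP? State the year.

2019: real = 1039.2/1.445 = 719.17; growth vs 2018 (673.41) = 6.80%.
2020: real = 1189.4/1.560 = 762.44; growth vs 2019 (719.17) = 6.02%.
2021: real = 1372.2/1.668 = 822.66; growth vs 2020 (762.44) = 7.90%.

2021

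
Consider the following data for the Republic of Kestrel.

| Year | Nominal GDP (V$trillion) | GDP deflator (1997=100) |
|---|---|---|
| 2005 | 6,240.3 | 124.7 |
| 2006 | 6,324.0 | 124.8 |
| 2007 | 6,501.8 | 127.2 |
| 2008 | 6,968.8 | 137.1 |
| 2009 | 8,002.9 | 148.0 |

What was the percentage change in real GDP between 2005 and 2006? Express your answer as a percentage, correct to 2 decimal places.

1.26%

Real GDP 2005 = 6240.3/1.247 = 5004.25.
Real GDP 2006 = 6324.0/1.248 = 5067.31.
Change = 5067.31/5004.25 − 1 = 0.0126.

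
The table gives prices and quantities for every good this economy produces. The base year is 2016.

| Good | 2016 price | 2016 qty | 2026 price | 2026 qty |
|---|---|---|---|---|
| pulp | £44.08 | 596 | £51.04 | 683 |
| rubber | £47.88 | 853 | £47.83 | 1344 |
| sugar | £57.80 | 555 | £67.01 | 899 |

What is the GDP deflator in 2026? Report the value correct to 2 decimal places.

Nominal GDP 2026 = 51.04·683 + 47.83·1344 + 67.01·899 = 159385.83.
Real GDP 2026 (at 2016 prices) = 44.08·683 + 47.88·1344 + 57.80·899 = 146419.56.
Deflator = Nominal/Real × 100 = 159385.83/146419.56 × 100 = 108.856.

108.86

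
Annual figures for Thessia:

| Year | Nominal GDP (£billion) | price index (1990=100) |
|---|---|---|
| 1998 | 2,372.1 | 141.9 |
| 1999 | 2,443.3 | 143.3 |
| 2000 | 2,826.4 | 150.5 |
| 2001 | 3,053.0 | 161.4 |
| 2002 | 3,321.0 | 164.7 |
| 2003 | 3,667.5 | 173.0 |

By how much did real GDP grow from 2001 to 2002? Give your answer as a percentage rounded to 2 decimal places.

6.60%

Real GDP 2001 = 3053.0/1.614 = 1891.57.
Real GDP 2002 = 3321.0/1.647 = 2016.39.
Change = 2016.39/1891.57 − 1 = 0.0660.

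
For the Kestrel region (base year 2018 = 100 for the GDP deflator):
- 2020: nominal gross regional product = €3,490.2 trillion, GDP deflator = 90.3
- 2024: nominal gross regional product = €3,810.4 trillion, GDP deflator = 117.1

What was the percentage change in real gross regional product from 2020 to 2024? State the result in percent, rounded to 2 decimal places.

Deflate each year: 2020 → 3490.2/0.903 = 3865.12; 2024 → 3810.4/1.171 = 3253.97.
So real gross regional product changed by 3253.97/3865.12 − 1 = -0.1581, i.e. -15.81%.

-15.81%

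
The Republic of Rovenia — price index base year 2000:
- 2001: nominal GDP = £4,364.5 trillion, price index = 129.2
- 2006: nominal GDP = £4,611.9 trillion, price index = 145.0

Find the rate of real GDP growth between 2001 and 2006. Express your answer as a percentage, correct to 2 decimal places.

-5.85%

Deflate each year: 2001 → 4364.5/1.292 = 3378.10; 2006 → 4611.9/1.450 = 3180.62.
So real GDP changed by 3180.62/3378.10 − 1 = -0.0585, i.e. -5.85%.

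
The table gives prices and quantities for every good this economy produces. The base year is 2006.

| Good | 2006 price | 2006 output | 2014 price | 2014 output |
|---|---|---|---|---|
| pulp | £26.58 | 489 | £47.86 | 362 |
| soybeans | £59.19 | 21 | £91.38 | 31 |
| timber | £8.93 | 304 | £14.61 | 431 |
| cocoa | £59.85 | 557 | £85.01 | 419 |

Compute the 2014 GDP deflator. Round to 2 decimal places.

153.71

Nominal GDP 2014 = 47.86·362 + 91.38·31 + 14.61·431 + 85.01·419 = 62074.20.
Real GDP 2014 (at 2006 prices) = 26.58·362 + 59.19·31 + 8.93·431 + 59.85·419 = 40382.83.
Deflator = Nominal/Real × 100 = 62074.20/40382.83 × 100 = 153.714.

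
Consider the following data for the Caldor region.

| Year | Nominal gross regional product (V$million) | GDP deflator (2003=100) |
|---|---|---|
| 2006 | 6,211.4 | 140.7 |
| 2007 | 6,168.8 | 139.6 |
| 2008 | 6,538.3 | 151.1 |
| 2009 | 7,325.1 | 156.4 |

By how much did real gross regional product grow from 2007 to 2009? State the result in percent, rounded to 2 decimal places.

Real gross regional product 2007 = 6168.8/1.396 = 4418.91.
Real gross regional product 2009 = 7325.1/1.564 = 4683.57.
Change = 4683.57/4418.91 − 1 = 0.0599.

5.99%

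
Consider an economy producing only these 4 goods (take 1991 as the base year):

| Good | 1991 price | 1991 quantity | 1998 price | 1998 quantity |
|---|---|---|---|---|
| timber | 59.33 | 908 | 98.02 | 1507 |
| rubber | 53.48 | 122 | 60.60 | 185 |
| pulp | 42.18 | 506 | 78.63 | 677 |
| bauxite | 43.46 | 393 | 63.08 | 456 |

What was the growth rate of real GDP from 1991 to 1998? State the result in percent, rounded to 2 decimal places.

Real GDP 1991 = Nominal GDP 1991 = 59.33·908 + 53.48·122 + 42.18·506 + 43.46·393 = 98819.06.
Real GDP 1998 (at 1991 prices) = 59.33·1507 + 53.48·185 + 42.18·677 + 43.46·456 = 147677.73.
Real growth = 147677.73/98819.06 − 1 = 0.4944.

49.44%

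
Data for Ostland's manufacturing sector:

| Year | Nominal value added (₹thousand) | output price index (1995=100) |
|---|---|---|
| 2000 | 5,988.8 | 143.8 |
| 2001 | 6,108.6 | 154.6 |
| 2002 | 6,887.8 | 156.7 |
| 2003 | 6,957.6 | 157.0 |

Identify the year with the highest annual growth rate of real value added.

2002

2001: real = 6108.6/1.546 = 3951.23; growth vs 2000 (4164.67) = -5.13%.
2002: real = 6887.8/1.567 = 4395.53; growth vs 2001 (3951.23) = 11.24%.
2003: real = 6957.6/1.570 = 4431.59; growth vs 2002 (4395.53) = 0.82%.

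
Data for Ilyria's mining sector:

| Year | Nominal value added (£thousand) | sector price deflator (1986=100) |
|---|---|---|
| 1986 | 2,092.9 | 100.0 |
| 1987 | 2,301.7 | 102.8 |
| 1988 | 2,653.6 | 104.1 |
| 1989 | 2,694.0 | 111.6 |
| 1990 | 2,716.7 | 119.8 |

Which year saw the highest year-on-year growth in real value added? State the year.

1988

1987: real = 2301.7/1.028 = 2239.01; growth vs 1986 (2092.90) = 6.98%.
1988: real = 2653.6/1.041 = 2549.09; growth vs 1987 (2239.01) = 13.85%.
1989: real = 2694.0/1.116 = 2413.98; growth vs 1988 (2549.09) = -5.30%.
1990: real = 2716.7/1.198 = 2267.70; growth vs 1989 (2413.98) = -6.06%.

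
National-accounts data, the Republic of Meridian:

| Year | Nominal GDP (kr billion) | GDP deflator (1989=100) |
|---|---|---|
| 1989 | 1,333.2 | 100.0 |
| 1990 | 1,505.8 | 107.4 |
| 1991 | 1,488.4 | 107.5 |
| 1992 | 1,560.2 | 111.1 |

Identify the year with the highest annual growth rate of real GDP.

1990

1990: real = 1505.8/1.074 = 1402.05; growth vs 1989 (1333.20) = 5.16%.
1991: real = 1488.4/1.075 = 1384.56; growth vs 1990 (1402.05) = -1.25%.
1992: real = 1560.2/1.111 = 1404.32; growth vs 1991 (1384.56) = 1.43%.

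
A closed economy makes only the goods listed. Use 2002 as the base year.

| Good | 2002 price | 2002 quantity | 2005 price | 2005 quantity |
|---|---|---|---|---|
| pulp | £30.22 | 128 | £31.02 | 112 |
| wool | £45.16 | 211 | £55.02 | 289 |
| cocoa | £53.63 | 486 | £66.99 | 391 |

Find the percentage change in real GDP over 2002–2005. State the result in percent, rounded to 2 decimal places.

-5.21%

Real GDP 2002 = Nominal GDP 2002 = 30.22·128 + 45.16·211 + 53.63·486 = 39461.10.
Real GDP 2005 (at 2002 prices) = 30.22·112 + 45.16·289 + 53.63·391 = 37405.21.
Real growth = 37405.21/39461.10 − 1 = -0.0521.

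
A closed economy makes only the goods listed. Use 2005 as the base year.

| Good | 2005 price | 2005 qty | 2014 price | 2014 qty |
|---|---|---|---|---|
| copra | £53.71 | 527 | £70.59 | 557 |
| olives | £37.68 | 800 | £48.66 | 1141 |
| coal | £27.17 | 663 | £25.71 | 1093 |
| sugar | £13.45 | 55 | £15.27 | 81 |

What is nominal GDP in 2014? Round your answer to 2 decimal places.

£124177.59

Nominal GDP 2014 = Σ (p_2014 × q_2014) = 70.59·557 + 48.66·1141 + 25.71·1093 + 15.27·81 = 124177.59.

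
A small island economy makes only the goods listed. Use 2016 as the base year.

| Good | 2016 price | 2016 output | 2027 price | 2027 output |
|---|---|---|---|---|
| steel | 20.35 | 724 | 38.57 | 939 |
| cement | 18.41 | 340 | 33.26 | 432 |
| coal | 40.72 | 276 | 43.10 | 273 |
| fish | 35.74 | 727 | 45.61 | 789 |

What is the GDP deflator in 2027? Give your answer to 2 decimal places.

Nominal GDP 2027 = 38.57·939 + 33.26·432 + 43.10·273 + 45.61·789 = 98338.14.
Real GDP 2027 (at 2016 prices) = 20.35·939 + 18.41·432 + 40.72·273 + 35.74·789 = 66377.19.
Deflator = Nominal/Real × 100 = 98338.14/66377.19 × 100 = 148.151.

148.15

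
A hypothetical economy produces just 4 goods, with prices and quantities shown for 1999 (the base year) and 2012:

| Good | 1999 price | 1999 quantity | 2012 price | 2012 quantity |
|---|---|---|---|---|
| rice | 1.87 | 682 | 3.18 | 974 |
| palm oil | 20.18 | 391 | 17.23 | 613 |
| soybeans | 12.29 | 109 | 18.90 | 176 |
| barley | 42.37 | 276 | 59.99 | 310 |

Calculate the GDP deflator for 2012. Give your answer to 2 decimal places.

120.66

Nominal GDP 2012 = 3.18·974 + 17.23·613 + 18.90·176 + 59.99·310 = 35582.61.
Real GDP 2012 (at 1999 prices) = 1.87·974 + 20.18·613 + 12.29·176 + 42.37·310 = 29489.46.
Deflator = Nominal/Real × 100 = 35582.61/29489.46 × 100 = 120.662.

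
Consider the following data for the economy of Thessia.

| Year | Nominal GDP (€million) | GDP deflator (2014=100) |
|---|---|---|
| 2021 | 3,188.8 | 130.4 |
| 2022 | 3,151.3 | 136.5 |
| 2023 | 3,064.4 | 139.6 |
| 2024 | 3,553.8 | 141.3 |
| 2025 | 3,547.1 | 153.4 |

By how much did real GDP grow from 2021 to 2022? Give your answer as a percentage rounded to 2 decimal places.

Real GDP 2021 = 3188.8/1.304 = 2445.40.
Real GDP 2022 = 3151.3/1.365 = 2308.64.
Change = 2308.64/2445.40 − 1 = -0.0559.

-5.59%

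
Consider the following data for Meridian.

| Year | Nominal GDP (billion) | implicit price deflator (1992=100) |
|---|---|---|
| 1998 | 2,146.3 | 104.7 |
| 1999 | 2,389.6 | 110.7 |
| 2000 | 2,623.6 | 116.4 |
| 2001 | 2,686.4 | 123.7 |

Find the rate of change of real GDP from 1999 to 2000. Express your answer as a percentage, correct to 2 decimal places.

Real GDP 1999 = 2389.6/1.107 = 2158.63.
Real GDP 2000 = 2623.6/1.164 = 2253.95.
Change = 2253.95/2158.63 − 1 = 0.0442.

4.42%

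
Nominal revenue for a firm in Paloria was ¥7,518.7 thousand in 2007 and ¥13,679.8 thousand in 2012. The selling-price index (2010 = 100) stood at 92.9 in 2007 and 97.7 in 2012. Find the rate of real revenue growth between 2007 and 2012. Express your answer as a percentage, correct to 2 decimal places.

73.00%

Deflate each year: 2007 → 7518.7/0.929 = 8093.33; 2012 → 13679.8/0.977 = 14001.84.
So real revenue changed by 14001.84/8093.33 − 1 = 0.7300, i.e. 73.00%.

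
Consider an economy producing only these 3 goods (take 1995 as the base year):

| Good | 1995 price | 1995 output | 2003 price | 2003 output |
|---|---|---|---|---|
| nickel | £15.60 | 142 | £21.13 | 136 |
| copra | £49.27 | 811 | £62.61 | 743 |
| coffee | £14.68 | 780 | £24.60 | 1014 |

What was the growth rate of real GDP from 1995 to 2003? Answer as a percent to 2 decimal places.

-0.02%

Real GDP 1995 = Nominal GDP 1995 = 15.60·142 + 49.27·811 + 14.68·780 = 53623.57.
Real GDP 2003 (at 1995 prices) = 15.60·136 + 49.27·743 + 14.68·1014 = 53614.73.
Real growth = 53614.73/53623.57 − 1 = -0.0002.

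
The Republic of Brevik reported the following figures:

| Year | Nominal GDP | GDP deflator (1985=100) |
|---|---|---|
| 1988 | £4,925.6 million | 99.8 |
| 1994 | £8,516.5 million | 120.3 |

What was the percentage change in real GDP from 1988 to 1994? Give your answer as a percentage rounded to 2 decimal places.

Deflate each year: 1988 → 4925.6/0.998 = 4935.47; 1994 → 8516.5/1.203 = 7079.38.
So real GDP changed by 7079.38/4935.47 − 1 = 0.4344, i.e. 43.44%.

43.44%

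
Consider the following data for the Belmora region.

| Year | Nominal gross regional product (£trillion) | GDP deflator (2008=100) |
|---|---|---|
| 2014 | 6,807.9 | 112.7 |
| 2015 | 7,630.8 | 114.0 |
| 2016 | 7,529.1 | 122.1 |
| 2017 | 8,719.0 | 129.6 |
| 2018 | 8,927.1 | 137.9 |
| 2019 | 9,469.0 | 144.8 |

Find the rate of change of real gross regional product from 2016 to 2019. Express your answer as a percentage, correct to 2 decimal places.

6.05%

Real gross regional product 2016 = 7529.1/1.221 = 6166.34.
Real gross regional product 2019 = 9469.0/1.448 = 6539.36.
Change = 6539.36/6166.34 − 1 = 0.0605.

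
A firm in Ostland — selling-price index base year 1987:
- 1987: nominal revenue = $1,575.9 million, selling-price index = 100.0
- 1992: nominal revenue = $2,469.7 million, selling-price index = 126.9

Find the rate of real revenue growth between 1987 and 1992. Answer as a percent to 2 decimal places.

Real revenue 1987 = 1575.9 / 1.000 = 1575.90.
Real revenue 1992 = 2469.7 / 1.269 = 1946.18.
Real growth = 1946.18 / 1575.90 − 1 = 0.2350.

23.50%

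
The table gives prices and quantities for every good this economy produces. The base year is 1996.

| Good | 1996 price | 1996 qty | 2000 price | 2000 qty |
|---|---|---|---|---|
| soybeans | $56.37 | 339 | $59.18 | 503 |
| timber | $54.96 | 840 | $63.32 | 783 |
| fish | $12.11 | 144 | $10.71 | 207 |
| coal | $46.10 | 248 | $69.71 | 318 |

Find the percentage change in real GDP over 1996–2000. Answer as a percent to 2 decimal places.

12.88%

Real GDP 1996 = Nominal GDP 1996 = 56.37·339 + 54.96·840 + 12.11·144 + 46.10·248 = 78452.47.
Real GDP 2000 (at 1996 prices) = 56.37·503 + 54.96·783 + 12.11·207 + 46.10·318 = 88554.36.
Real growth = 88554.36/78452.47 − 1 = 0.1288.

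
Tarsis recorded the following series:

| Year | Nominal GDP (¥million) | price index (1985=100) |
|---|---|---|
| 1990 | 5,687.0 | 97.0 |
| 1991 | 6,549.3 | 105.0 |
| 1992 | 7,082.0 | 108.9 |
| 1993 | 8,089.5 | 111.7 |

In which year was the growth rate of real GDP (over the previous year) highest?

1991: real = 6549.3/1.050 = 6237.43; growth vs 1990 (5862.89) = 6.39%.
1992: real = 7082.0/1.089 = 6503.21; growth vs 1991 (6237.43) = 4.26%.
1993: real = 8089.5/1.117 = 7242.17; growth vs 1992 (6503.21) = 11.36%.

1993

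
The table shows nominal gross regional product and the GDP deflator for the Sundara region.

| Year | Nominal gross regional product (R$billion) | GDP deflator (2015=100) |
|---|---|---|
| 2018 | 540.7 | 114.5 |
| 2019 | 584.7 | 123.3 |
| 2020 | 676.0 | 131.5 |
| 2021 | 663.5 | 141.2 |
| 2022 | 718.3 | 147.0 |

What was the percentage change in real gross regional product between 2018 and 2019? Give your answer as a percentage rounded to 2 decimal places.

Real gross regional product 2018 = 540.7/1.145 = 472.23.
Real gross regional product 2019 = 584.7/1.233 = 474.21.
Change = 474.21/472.23 − 1 = 0.0042.

0.42%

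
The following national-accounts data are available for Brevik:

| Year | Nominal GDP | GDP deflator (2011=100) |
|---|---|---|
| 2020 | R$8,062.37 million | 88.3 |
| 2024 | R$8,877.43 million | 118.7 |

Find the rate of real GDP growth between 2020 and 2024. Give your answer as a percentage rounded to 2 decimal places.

Real GDP 2020 = 8062.37 / 0.883 = 9130.66.
Real GDP 2024 = 8877.43 / 1.187 = 7478.88.
Real growth = 7478.88 / 9130.66 − 1 = -0.1809.

-18.09%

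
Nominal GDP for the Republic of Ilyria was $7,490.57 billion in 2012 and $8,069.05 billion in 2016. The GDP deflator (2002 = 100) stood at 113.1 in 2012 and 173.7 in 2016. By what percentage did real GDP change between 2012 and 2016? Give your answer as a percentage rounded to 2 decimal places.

Deflate each year: 2012 → 7490.57/1.131 = 6622.96; 2016 → 8069.05/1.737 = 4645.39.
So real GDP changed by 4645.39/6622.96 − 1 = -0.2986, i.e. -29.86%.

-29.86%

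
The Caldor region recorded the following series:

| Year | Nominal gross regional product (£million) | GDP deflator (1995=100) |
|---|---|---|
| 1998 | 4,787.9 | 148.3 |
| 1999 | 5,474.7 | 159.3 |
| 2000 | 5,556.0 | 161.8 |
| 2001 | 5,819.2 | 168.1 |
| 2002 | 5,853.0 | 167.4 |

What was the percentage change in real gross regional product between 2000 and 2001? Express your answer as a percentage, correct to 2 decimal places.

0.81%

Real gross regional product 2000 = 5556.0/1.618 = 3433.87.
Real gross regional product 2001 = 5819.2/1.681 = 3461.75.
Change = 3461.75/3433.87 − 1 = 0.0081.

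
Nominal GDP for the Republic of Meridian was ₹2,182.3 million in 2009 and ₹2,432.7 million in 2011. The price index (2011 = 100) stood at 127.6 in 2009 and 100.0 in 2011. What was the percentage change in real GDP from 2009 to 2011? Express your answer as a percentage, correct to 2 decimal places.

42.24%

Deflate each year: 2009 → 2182.3/1.276 = 1710.27; 2011 → 2432.7/1.000 = 2432.70.
So real GDP changed by 2432.70/1710.27 − 1 = 0.4224, i.e. 42.24%.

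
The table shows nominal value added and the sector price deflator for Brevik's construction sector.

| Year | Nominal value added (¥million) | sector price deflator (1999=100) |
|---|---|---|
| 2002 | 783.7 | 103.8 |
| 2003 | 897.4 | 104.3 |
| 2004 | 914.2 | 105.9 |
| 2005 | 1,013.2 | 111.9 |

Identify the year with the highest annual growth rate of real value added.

2003

2003: real = 897.4/1.043 = 860.40; growth vs 2002 (755.01) = 13.96%.
2004: real = 914.2/1.059 = 863.27; growth vs 2003 (860.40) = 0.33%.
2005: real = 1013.2/1.119 = 905.45; growth vs 2004 (863.27) = 4.89%.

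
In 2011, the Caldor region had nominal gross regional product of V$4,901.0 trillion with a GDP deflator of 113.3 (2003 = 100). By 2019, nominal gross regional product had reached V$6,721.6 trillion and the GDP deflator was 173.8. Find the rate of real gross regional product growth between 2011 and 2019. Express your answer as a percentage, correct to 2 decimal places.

-10.59%

Real gross regional product 2011 = 4901.0 / 1.133 = 4325.68.
Real gross regional product 2019 = 6721.6 / 1.738 = 3867.43.
Real growth = 3867.43 / 4325.68 − 1 = -0.1059.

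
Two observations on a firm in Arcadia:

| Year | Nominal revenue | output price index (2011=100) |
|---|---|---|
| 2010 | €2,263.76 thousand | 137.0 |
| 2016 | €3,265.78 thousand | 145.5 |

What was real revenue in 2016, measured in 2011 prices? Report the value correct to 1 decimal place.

Real revenue = Nominal / (output price index/100) = 3265.78 / 1.455 = 2244.52.

€2,244.5 thousand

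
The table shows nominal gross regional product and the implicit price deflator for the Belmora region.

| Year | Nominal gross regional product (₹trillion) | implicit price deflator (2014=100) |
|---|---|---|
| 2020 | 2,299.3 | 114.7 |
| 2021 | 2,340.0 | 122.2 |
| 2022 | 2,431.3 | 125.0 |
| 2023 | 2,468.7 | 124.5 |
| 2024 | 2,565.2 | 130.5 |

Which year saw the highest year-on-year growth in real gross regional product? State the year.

2021: real = 2340.0/1.222 = 1914.89; growth vs 2020 (2004.62) = -4.48%.
2022: real = 2431.3/1.250 = 1945.04; growth vs 2021 (1914.89) = 1.57%.
2023: real = 2468.7/1.245 = 1982.89; growth vs 2022 (1945.04) = 1.95%.
2024: real = 2565.2/1.305 = 1965.67; growth vs 2023 (1982.89) = -0.87%.

2023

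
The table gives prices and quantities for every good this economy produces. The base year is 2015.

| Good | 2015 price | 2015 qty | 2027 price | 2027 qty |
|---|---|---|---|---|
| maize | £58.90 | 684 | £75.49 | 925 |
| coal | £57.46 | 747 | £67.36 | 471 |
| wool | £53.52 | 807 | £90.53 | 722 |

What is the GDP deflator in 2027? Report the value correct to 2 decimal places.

138.88

Nominal GDP 2027 = 75.49·925 + 67.36·471 + 90.53·722 = 166917.47.
Real GDP 2027 (at 2015 prices) = 58.90·925 + 57.46·471 + 53.52·722 = 120187.60.
Deflator = Nominal/Real × 100 = 166917.47/120187.60 × 100 = 138.881.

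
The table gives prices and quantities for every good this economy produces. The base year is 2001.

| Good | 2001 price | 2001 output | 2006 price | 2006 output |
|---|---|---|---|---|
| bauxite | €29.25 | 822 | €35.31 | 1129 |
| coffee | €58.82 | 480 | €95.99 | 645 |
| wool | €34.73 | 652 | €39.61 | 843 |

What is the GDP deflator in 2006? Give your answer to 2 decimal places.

Nominal GDP 2006 = 35.31·1129 + 95.99·645 + 39.61·843 = 135169.77.
Real GDP 2006 (at 2001 prices) = 29.25·1129 + 58.82·645 + 34.73·843 = 100239.54.
Deflator = Nominal/Real × 100 = 135169.77/100239.54 × 100 = 134.847.

134.85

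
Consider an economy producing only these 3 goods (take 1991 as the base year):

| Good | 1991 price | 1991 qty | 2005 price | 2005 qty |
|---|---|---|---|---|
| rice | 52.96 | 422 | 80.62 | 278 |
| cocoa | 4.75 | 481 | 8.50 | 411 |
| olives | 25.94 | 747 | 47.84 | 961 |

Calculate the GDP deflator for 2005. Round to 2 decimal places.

172.77

Nominal GDP 2005 = 80.62·278 + 8.50·411 + 47.84·961 = 71880.10.
Real GDP 2005 (at 1991 prices) = 52.96·278 + 4.75·411 + 25.94·961 = 41603.47.
Deflator = Nominal/Real × 100 = 71880.10/41603.47 × 100 = 172.774.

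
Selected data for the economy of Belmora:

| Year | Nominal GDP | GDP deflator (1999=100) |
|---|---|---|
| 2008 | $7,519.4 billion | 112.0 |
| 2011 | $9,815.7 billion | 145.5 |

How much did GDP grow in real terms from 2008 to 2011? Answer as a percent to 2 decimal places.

0.48%

Deflate each year: 2008 → 7519.4/1.120 = 6713.75; 2011 → 9815.7/1.455 = 6746.19.
So real GDP changed by 6746.19/6713.75 − 1 = 0.0048, i.e. 0.48%.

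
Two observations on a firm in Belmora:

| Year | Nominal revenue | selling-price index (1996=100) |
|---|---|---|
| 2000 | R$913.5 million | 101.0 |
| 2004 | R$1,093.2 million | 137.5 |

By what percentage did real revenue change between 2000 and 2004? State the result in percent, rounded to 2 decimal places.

Deflate each year: 2000 → 913.5/1.010 = 904.46; 2004 → 1093.2/1.375 = 795.05.
So real revenue changed by 795.05/904.46 − 1 = -0.1210, i.e. -12.10%.

-12.10%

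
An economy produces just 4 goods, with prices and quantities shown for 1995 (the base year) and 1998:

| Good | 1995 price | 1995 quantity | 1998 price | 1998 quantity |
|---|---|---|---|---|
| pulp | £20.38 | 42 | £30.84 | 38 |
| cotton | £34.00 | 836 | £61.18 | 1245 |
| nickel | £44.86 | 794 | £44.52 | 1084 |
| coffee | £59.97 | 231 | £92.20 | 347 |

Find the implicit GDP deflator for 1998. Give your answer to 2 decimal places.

140.03

Nominal GDP 1998 = 30.84·38 + 61.18·1245 + 44.52·1084 + 92.20·347 = 157594.10.
Real GDP 1998 (at 1995 prices) = 20.38·38 + 34.00·1245 + 44.86·1084 + 59.97·347 = 112542.27.
Deflator = Nominal/Real × 100 = 157594.10/112542.27 × 100 = 140.031.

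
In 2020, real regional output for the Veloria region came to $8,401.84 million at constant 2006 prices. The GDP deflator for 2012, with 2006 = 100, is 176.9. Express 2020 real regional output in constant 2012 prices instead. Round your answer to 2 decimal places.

Real regional output in 2012 prices = Real regional output in 2006 prices × (P_2012/P_2006) = 8401.84 × 1.769 = 14862.85.

$14,862.85 million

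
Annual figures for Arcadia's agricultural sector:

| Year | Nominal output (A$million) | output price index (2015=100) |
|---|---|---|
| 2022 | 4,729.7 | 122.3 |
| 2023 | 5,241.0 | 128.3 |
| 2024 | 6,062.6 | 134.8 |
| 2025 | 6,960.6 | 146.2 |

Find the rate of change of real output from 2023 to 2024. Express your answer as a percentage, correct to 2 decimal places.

Real output 2023 = 5241.0/1.283 = 4084.96.
Real output 2024 = 6062.6/1.348 = 4497.48.
Change = 4497.48/4084.96 − 1 = 0.1010.

10.10%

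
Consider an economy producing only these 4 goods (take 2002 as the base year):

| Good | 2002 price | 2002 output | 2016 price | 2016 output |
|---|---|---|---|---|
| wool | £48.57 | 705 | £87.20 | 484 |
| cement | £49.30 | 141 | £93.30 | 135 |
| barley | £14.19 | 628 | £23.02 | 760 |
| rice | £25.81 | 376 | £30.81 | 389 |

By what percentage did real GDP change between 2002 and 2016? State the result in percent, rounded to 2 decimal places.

-14.75%

Real GDP 2002 = Nominal GDP 2002 = 48.57·705 + 49.30·141 + 14.19·628 + 25.81·376 = 59809.03.
Real GDP 2016 (at 2002 prices) = 48.57·484 + 49.30·135 + 14.19·760 + 25.81·389 = 50987.87.
Real growth = 50987.87/59809.03 − 1 = -0.1475.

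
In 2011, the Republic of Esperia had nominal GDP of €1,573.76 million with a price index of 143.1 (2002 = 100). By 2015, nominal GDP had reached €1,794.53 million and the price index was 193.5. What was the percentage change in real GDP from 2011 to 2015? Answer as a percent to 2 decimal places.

Real GDP 2011 = 1573.76 / 1.431 = 1099.76.
Real GDP 2015 = 1794.53 / 1.935 = 927.41.
Real growth = 927.41 / 1099.76 − 1 = -0.1567.

-15.67%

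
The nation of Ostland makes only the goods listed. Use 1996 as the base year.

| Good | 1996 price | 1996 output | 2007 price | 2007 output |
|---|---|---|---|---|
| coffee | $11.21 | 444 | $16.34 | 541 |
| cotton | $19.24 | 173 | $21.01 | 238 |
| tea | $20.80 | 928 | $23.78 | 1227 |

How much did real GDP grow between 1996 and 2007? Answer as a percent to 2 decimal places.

Real GDP 1996 = Nominal GDP 1996 = 11.21·444 + 19.24·173 + 20.80·928 = 27608.16.
Real GDP 2007 (at 1996 prices) = 11.21·541 + 19.24·238 + 20.80·1227 = 36165.33.
Real growth = 36165.33/27608.16 − 1 = 0.3100.

31.00%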